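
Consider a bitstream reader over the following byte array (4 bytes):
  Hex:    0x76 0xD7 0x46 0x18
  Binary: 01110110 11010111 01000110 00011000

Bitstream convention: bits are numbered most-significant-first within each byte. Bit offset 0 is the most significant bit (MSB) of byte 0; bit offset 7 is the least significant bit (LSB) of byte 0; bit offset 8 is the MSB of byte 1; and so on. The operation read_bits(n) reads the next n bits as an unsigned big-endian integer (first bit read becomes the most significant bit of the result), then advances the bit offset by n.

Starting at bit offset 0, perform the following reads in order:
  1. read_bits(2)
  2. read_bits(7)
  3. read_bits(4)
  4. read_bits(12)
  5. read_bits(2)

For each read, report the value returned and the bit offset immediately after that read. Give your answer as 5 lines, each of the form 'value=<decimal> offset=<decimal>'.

Answer: value=1 offset=2
value=109 offset=9
value=10 offset=13
value=3724 offset=25
value=0 offset=27

Derivation:
Read 1: bits[0:2] width=2 -> value=1 (bin 01); offset now 2 = byte 0 bit 2; 30 bits remain
Read 2: bits[2:9] width=7 -> value=109 (bin 1101101); offset now 9 = byte 1 bit 1; 23 bits remain
Read 3: bits[9:13] width=4 -> value=10 (bin 1010); offset now 13 = byte 1 bit 5; 19 bits remain
Read 4: bits[13:25] width=12 -> value=3724 (bin 111010001100); offset now 25 = byte 3 bit 1; 7 bits remain
Read 5: bits[25:27] width=2 -> value=0 (bin 00); offset now 27 = byte 3 bit 3; 5 bits remain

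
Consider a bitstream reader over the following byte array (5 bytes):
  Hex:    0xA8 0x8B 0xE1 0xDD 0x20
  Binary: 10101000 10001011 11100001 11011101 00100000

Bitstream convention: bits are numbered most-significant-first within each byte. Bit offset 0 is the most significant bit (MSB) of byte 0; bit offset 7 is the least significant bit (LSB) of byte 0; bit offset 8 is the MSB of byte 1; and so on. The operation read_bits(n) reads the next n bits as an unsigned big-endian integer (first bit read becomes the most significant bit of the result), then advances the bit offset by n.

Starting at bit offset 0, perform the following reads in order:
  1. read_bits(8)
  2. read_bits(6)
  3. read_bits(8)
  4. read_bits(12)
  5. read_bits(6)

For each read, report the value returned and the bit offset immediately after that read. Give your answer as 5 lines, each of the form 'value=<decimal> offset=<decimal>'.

Answer: value=168 offset=8
value=34 offset=14
value=248 offset=22
value=1908 offset=34
value=32 offset=40

Derivation:
Read 1: bits[0:8] width=8 -> value=168 (bin 10101000); offset now 8 = byte 1 bit 0; 32 bits remain
Read 2: bits[8:14] width=6 -> value=34 (bin 100010); offset now 14 = byte 1 bit 6; 26 bits remain
Read 3: bits[14:22] width=8 -> value=248 (bin 11111000); offset now 22 = byte 2 bit 6; 18 bits remain
Read 4: bits[22:34] width=12 -> value=1908 (bin 011101110100); offset now 34 = byte 4 bit 2; 6 bits remain
Read 5: bits[34:40] width=6 -> value=32 (bin 100000); offset now 40 = byte 5 bit 0; 0 bits remain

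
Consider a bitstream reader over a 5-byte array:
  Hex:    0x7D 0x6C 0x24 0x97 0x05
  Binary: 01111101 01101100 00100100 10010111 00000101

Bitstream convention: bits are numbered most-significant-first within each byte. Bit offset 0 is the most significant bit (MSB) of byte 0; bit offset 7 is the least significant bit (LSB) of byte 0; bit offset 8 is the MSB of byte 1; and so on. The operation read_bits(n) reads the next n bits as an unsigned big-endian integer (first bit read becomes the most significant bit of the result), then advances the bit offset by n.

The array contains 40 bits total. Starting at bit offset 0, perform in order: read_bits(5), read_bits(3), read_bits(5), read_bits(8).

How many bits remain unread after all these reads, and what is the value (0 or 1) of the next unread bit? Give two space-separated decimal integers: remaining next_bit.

Read 1: bits[0:5] width=5 -> value=15 (bin 01111); offset now 5 = byte 0 bit 5; 35 bits remain
Read 2: bits[5:8] width=3 -> value=5 (bin 101); offset now 8 = byte 1 bit 0; 32 bits remain
Read 3: bits[8:13] width=5 -> value=13 (bin 01101); offset now 13 = byte 1 bit 5; 27 bits remain
Read 4: bits[13:21] width=8 -> value=132 (bin 10000100); offset now 21 = byte 2 bit 5; 19 bits remain

Answer: 19 1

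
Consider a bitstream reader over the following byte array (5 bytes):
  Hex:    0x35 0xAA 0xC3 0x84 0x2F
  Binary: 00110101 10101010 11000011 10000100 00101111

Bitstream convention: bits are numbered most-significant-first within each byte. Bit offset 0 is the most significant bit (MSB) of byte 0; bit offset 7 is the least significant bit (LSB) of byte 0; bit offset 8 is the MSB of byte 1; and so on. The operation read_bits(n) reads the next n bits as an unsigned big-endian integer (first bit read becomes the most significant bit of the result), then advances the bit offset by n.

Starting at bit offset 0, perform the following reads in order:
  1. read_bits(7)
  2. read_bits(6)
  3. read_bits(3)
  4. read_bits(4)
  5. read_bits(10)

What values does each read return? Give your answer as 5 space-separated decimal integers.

Answer: 26 53 2 12 225

Derivation:
Read 1: bits[0:7] width=7 -> value=26 (bin 0011010); offset now 7 = byte 0 bit 7; 33 bits remain
Read 2: bits[7:13] width=6 -> value=53 (bin 110101); offset now 13 = byte 1 bit 5; 27 bits remain
Read 3: bits[13:16] width=3 -> value=2 (bin 010); offset now 16 = byte 2 bit 0; 24 bits remain
Read 4: bits[16:20] width=4 -> value=12 (bin 1100); offset now 20 = byte 2 bit 4; 20 bits remain
Read 5: bits[20:30] width=10 -> value=225 (bin 0011100001); offset now 30 = byte 3 bit 6; 10 bits remain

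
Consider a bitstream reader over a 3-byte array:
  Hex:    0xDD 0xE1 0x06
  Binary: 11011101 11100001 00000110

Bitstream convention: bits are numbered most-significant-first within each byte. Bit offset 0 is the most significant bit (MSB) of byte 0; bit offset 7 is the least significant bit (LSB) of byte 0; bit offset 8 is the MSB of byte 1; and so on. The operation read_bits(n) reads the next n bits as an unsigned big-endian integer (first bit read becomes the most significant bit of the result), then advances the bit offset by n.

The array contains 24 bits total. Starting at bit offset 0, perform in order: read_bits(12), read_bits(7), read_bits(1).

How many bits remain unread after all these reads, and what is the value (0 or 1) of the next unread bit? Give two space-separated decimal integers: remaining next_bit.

Read 1: bits[0:12] width=12 -> value=3550 (bin 110111011110); offset now 12 = byte 1 bit 4; 12 bits remain
Read 2: bits[12:19] width=7 -> value=8 (bin 0001000); offset now 19 = byte 2 bit 3; 5 bits remain
Read 3: bits[19:20] width=1 -> value=0 (bin 0); offset now 20 = byte 2 bit 4; 4 bits remain

Answer: 4 0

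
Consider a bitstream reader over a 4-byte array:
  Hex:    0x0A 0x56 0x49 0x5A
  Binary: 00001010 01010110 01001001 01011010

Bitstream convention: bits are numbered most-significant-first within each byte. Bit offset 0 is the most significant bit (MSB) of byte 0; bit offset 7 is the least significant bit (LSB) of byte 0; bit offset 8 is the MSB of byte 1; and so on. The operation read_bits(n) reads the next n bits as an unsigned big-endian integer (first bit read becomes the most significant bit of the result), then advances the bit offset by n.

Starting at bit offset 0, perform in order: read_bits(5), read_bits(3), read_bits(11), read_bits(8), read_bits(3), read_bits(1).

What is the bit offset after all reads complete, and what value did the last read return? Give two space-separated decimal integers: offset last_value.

Read 1: bits[0:5] width=5 -> value=1 (bin 00001); offset now 5 = byte 0 bit 5; 27 bits remain
Read 2: bits[5:8] width=3 -> value=2 (bin 010); offset now 8 = byte 1 bit 0; 24 bits remain
Read 3: bits[8:19] width=11 -> value=690 (bin 01010110010); offset now 19 = byte 2 bit 3; 13 bits remain
Read 4: bits[19:27] width=8 -> value=74 (bin 01001010); offset now 27 = byte 3 bit 3; 5 bits remain
Read 5: bits[27:30] width=3 -> value=6 (bin 110); offset now 30 = byte 3 bit 6; 2 bits remain
Read 6: bits[30:31] width=1 -> value=1 (bin 1); offset now 31 = byte 3 bit 7; 1 bits remain

Answer: 31 1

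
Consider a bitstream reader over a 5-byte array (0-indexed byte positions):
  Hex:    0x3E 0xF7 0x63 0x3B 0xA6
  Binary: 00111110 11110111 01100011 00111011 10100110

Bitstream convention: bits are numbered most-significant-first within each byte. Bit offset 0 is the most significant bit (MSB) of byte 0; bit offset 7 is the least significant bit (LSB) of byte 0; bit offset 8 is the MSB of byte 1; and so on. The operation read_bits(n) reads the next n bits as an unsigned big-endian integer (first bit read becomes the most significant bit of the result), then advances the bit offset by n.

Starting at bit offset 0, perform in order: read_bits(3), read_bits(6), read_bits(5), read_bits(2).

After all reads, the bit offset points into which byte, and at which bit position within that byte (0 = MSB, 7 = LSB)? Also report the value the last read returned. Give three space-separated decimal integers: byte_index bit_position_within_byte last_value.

Answer: 2 0 3

Derivation:
Read 1: bits[0:3] width=3 -> value=1 (bin 001); offset now 3 = byte 0 bit 3; 37 bits remain
Read 2: bits[3:9] width=6 -> value=61 (bin 111101); offset now 9 = byte 1 bit 1; 31 bits remain
Read 3: bits[9:14] width=5 -> value=29 (bin 11101); offset now 14 = byte 1 bit 6; 26 bits remain
Read 4: bits[14:16] width=2 -> value=3 (bin 11); offset now 16 = byte 2 bit 0; 24 bits remain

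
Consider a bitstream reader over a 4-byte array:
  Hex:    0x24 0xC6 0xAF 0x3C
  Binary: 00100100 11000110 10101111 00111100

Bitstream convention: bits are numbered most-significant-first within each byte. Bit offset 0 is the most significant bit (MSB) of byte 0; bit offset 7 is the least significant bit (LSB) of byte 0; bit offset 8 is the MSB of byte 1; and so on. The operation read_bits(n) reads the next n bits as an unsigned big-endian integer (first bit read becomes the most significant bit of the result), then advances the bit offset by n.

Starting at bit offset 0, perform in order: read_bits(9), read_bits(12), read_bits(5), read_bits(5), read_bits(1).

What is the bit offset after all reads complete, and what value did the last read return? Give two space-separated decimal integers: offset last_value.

Answer: 32 0

Derivation:
Read 1: bits[0:9] width=9 -> value=73 (bin 001001001); offset now 9 = byte 1 bit 1; 23 bits remain
Read 2: bits[9:21] width=12 -> value=2261 (bin 100011010101); offset now 21 = byte 2 bit 5; 11 bits remain
Read 3: bits[21:26] width=5 -> value=28 (bin 11100); offset now 26 = byte 3 bit 2; 6 bits remain
Read 4: bits[26:31] width=5 -> value=30 (bin 11110); offset now 31 = byte 3 bit 7; 1 bits remain
Read 5: bits[31:32] width=1 -> value=0 (bin 0); offset now 32 = byte 4 bit 0; 0 bits remain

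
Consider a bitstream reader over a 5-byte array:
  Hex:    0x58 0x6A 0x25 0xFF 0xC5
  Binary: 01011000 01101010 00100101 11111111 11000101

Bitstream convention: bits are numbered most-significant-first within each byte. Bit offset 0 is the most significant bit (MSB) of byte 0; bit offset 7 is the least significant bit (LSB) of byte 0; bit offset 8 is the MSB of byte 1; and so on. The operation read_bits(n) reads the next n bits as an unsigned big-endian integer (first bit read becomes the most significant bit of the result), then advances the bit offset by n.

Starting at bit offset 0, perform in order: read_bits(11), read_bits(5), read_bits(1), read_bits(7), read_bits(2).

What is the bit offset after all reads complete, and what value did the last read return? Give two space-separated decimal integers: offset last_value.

Read 1: bits[0:11] width=11 -> value=707 (bin 01011000011); offset now 11 = byte 1 bit 3; 29 bits remain
Read 2: bits[11:16] width=5 -> value=10 (bin 01010); offset now 16 = byte 2 bit 0; 24 bits remain
Read 3: bits[16:17] width=1 -> value=0 (bin 0); offset now 17 = byte 2 bit 1; 23 bits remain
Read 4: bits[17:24] width=7 -> value=37 (bin 0100101); offset now 24 = byte 3 bit 0; 16 bits remain
Read 5: bits[24:26] width=2 -> value=3 (bin 11); offset now 26 = byte 3 bit 2; 14 bits remain

Answer: 26 3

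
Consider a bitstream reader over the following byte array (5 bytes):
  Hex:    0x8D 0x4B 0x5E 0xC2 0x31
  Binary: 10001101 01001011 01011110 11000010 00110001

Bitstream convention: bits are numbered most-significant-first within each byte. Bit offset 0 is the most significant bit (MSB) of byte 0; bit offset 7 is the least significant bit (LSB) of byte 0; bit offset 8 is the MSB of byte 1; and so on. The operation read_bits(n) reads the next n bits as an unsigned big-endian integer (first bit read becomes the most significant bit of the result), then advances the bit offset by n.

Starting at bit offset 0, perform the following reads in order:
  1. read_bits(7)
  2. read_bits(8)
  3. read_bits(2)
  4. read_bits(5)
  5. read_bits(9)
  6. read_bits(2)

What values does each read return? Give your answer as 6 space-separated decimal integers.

Read 1: bits[0:7] width=7 -> value=70 (bin 1000110); offset now 7 = byte 0 bit 7; 33 bits remain
Read 2: bits[7:15] width=8 -> value=165 (bin 10100101); offset now 15 = byte 1 bit 7; 25 bits remain
Read 3: bits[15:17] width=2 -> value=2 (bin 10); offset now 17 = byte 2 bit 1; 23 bits remain
Read 4: bits[17:22] width=5 -> value=23 (bin 10111); offset now 22 = byte 2 bit 6; 18 bits remain
Read 5: bits[22:31] width=9 -> value=353 (bin 101100001); offset now 31 = byte 3 bit 7; 9 bits remain
Read 6: bits[31:33] width=2 -> value=0 (bin 00); offset now 33 = byte 4 bit 1; 7 bits remain

Answer: 70 165 2 23 353 0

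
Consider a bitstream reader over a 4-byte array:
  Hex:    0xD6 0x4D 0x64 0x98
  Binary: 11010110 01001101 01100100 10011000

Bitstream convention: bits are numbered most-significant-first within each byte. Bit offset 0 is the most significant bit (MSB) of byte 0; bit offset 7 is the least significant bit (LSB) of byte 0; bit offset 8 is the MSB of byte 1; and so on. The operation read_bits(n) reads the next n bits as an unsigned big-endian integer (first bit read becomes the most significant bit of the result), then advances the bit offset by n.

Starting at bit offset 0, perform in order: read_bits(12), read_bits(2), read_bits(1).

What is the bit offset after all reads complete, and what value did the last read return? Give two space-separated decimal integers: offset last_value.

Read 1: bits[0:12] width=12 -> value=3428 (bin 110101100100); offset now 12 = byte 1 bit 4; 20 bits remain
Read 2: bits[12:14] width=2 -> value=3 (bin 11); offset now 14 = byte 1 bit 6; 18 bits remain
Read 3: bits[14:15] width=1 -> value=0 (bin 0); offset now 15 = byte 1 bit 7; 17 bits remain

Answer: 15 0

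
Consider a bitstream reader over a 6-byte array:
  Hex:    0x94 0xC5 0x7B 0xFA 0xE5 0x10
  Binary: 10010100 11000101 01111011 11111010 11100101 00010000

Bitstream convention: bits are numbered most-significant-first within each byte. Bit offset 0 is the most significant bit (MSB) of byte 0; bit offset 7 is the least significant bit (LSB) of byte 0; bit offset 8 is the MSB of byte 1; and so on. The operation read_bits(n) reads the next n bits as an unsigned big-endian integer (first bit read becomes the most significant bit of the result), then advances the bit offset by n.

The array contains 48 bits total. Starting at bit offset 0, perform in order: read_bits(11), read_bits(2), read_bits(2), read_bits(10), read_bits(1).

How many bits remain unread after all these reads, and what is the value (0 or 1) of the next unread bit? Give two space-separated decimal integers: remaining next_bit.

Read 1: bits[0:11] width=11 -> value=1190 (bin 10010100110); offset now 11 = byte 1 bit 3; 37 bits remain
Read 2: bits[11:13] width=2 -> value=0 (bin 00); offset now 13 = byte 1 bit 5; 35 bits remain
Read 3: bits[13:15] width=2 -> value=2 (bin 10); offset now 15 = byte 1 bit 7; 33 bits remain
Read 4: bits[15:25] width=10 -> value=759 (bin 1011110111); offset now 25 = byte 3 bit 1; 23 bits remain
Read 5: bits[25:26] width=1 -> value=1 (bin 1); offset now 26 = byte 3 bit 2; 22 bits remain

Answer: 22 1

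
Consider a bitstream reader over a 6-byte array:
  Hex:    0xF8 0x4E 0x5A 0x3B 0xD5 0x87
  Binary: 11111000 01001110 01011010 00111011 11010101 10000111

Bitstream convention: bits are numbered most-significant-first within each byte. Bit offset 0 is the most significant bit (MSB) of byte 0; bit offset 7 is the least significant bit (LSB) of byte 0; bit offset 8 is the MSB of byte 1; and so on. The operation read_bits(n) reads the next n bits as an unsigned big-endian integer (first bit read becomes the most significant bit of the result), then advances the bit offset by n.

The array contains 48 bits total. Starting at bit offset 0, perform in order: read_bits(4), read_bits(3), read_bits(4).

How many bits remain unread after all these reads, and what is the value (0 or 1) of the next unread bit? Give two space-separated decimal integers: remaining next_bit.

Read 1: bits[0:4] width=4 -> value=15 (bin 1111); offset now 4 = byte 0 bit 4; 44 bits remain
Read 2: bits[4:7] width=3 -> value=4 (bin 100); offset now 7 = byte 0 bit 7; 41 bits remain
Read 3: bits[7:11] width=4 -> value=2 (bin 0010); offset now 11 = byte 1 bit 3; 37 bits remain

Answer: 37 0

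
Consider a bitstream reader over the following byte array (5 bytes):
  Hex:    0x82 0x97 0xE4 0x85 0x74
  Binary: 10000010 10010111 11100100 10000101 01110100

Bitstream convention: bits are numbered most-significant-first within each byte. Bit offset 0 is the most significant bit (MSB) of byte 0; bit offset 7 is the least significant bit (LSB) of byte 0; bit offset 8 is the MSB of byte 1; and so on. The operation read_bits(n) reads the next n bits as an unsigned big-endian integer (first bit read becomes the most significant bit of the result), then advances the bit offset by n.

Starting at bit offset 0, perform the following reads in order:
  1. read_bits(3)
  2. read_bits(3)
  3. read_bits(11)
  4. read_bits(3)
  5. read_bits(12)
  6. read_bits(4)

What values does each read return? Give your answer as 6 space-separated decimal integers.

Read 1: bits[0:3] width=3 -> value=4 (bin 100); offset now 3 = byte 0 bit 3; 37 bits remain
Read 2: bits[3:6] width=3 -> value=0 (bin 000); offset now 6 = byte 0 bit 6; 34 bits remain
Read 3: bits[6:17] width=11 -> value=1327 (bin 10100101111); offset now 17 = byte 2 bit 1; 23 bits remain
Read 4: bits[17:20] width=3 -> value=6 (bin 110); offset now 20 = byte 2 bit 4; 20 bits remain
Read 5: bits[20:32] width=12 -> value=1157 (bin 010010000101); offset now 32 = byte 4 bit 0; 8 bits remain
Read 6: bits[32:36] width=4 -> value=7 (bin 0111); offset now 36 = byte 4 bit 4; 4 bits remain

Answer: 4 0 1327 6 1157 7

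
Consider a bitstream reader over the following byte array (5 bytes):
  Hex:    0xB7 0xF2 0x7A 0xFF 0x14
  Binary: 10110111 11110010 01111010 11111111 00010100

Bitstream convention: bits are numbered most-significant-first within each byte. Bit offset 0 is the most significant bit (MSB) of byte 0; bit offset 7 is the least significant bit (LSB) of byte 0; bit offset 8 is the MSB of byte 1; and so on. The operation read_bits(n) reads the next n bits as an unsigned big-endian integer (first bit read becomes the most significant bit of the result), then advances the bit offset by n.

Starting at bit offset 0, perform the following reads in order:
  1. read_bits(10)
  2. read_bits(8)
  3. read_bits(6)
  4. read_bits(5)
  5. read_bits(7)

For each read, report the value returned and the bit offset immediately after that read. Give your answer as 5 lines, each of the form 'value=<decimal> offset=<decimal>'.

Read 1: bits[0:10] width=10 -> value=735 (bin 1011011111); offset now 10 = byte 1 bit 2; 30 bits remain
Read 2: bits[10:18] width=8 -> value=201 (bin 11001001); offset now 18 = byte 2 bit 2; 22 bits remain
Read 3: bits[18:24] width=6 -> value=58 (bin 111010); offset now 24 = byte 3 bit 0; 16 bits remain
Read 4: bits[24:29] width=5 -> value=31 (bin 11111); offset now 29 = byte 3 bit 5; 11 bits remain
Read 5: bits[29:36] width=7 -> value=113 (bin 1110001); offset now 36 = byte 4 bit 4; 4 bits remain

Answer: value=735 offset=10
value=201 offset=18
value=58 offset=24
value=31 offset=29
value=113 offset=36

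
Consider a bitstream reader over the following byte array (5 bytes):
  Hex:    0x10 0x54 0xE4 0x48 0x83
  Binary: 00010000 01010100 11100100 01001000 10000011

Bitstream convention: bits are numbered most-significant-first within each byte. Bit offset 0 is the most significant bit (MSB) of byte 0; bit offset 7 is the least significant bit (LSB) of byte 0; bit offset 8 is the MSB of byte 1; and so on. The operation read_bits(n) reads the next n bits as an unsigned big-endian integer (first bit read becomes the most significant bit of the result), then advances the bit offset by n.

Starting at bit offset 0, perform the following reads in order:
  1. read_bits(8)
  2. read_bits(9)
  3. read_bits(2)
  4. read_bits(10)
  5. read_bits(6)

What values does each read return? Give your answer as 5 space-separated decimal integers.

Read 1: bits[0:8] width=8 -> value=16 (bin 00010000); offset now 8 = byte 1 bit 0; 32 bits remain
Read 2: bits[8:17] width=9 -> value=169 (bin 010101001); offset now 17 = byte 2 bit 1; 23 bits remain
Read 3: bits[17:19] width=2 -> value=3 (bin 11); offset now 19 = byte 2 bit 3; 21 bits remain
Read 4: bits[19:29] width=10 -> value=137 (bin 0010001001); offset now 29 = byte 3 bit 5; 11 bits remain
Read 5: bits[29:35] width=6 -> value=4 (bin 000100); offset now 35 = byte 4 bit 3; 5 bits remain

Answer: 16 169 3 137 4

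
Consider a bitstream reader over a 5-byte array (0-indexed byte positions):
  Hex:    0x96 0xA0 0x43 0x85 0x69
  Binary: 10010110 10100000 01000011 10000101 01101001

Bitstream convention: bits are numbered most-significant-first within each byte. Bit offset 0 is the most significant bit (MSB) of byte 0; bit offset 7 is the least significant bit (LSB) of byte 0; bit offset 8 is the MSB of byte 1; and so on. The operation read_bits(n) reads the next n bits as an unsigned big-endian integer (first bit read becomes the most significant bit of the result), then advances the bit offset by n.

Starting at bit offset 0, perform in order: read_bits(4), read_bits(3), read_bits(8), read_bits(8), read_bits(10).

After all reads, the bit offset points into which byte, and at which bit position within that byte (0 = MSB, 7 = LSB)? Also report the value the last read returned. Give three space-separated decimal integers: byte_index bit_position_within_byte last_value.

Read 1: bits[0:4] width=4 -> value=9 (bin 1001); offset now 4 = byte 0 bit 4; 36 bits remain
Read 2: bits[4:7] width=3 -> value=3 (bin 011); offset now 7 = byte 0 bit 7; 33 bits remain
Read 3: bits[7:15] width=8 -> value=80 (bin 01010000); offset now 15 = byte 1 bit 7; 25 bits remain
Read 4: bits[15:23] width=8 -> value=33 (bin 00100001); offset now 23 = byte 2 bit 7; 17 bits remain
Read 5: bits[23:33] width=10 -> value=778 (bin 1100001010); offset now 33 = byte 4 bit 1; 7 bits remain

Answer: 4 1 778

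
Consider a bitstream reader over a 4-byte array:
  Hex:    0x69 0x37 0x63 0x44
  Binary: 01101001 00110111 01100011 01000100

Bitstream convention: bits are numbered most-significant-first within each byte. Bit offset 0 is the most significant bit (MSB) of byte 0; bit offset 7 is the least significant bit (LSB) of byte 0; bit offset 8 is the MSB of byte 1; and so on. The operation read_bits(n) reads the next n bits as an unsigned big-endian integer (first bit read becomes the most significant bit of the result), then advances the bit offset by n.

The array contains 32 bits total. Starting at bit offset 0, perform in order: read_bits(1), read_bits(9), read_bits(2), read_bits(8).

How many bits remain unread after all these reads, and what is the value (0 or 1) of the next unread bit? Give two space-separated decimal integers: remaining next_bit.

Answer: 12 0

Derivation:
Read 1: bits[0:1] width=1 -> value=0 (bin 0); offset now 1 = byte 0 bit 1; 31 bits remain
Read 2: bits[1:10] width=9 -> value=420 (bin 110100100); offset now 10 = byte 1 bit 2; 22 bits remain
Read 3: bits[10:12] width=2 -> value=3 (bin 11); offset now 12 = byte 1 bit 4; 20 bits remain
Read 4: bits[12:20] width=8 -> value=118 (bin 01110110); offset now 20 = byte 2 bit 4; 12 bits remain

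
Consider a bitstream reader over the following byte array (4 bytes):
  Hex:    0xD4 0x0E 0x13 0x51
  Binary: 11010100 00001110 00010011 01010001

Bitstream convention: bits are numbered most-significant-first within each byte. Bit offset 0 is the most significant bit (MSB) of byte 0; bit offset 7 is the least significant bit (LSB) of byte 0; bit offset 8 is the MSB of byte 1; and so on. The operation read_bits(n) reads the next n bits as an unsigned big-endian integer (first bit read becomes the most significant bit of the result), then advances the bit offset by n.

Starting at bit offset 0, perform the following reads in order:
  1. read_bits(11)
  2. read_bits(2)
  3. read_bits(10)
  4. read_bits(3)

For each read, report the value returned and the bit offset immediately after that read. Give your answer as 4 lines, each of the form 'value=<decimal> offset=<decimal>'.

Read 1: bits[0:11] width=11 -> value=1696 (bin 11010100000); offset now 11 = byte 1 bit 3; 21 bits remain
Read 2: bits[11:13] width=2 -> value=1 (bin 01); offset now 13 = byte 1 bit 5; 19 bits remain
Read 3: bits[13:23] width=10 -> value=777 (bin 1100001001); offset now 23 = byte 2 bit 7; 9 bits remain
Read 4: bits[23:26] width=3 -> value=5 (bin 101); offset now 26 = byte 3 bit 2; 6 bits remain

Answer: value=1696 offset=11
value=1 offset=13
value=777 offset=23
value=5 offset=26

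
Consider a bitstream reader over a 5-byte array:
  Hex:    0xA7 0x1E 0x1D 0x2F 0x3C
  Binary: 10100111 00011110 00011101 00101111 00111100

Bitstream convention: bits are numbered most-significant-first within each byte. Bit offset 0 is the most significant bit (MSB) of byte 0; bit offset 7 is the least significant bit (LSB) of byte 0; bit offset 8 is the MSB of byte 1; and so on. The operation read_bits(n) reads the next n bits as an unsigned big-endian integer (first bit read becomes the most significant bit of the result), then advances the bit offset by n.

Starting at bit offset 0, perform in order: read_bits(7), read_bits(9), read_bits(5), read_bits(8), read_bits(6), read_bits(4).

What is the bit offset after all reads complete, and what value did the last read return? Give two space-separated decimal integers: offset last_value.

Read 1: bits[0:7] width=7 -> value=83 (bin 1010011); offset now 7 = byte 0 bit 7; 33 bits remain
Read 2: bits[7:16] width=9 -> value=286 (bin 100011110); offset now 16 = byte 2 bit 0; 24 bits remain
Read 3: bits[16:21] width=5 -> value=3 (bin 00011); offset now 21 = byte 2 bit 5; 19 bits remain
Read 4: bits[21:29] width=8 -> value=165 (bin 10100101); offset now 29 = byte 3 bit 5; 11 bits remain
Read 5: bits[29:35] width=6 -> value=57 (bin 111001); offset now 35 = byte 4 bit 3; 5 bits remain
Read 6: bits[35:39] width=4 -> value=14 (bin 1110); offset now 39 = byte 4 bit 7; 1 bits remain

Answer: 39 14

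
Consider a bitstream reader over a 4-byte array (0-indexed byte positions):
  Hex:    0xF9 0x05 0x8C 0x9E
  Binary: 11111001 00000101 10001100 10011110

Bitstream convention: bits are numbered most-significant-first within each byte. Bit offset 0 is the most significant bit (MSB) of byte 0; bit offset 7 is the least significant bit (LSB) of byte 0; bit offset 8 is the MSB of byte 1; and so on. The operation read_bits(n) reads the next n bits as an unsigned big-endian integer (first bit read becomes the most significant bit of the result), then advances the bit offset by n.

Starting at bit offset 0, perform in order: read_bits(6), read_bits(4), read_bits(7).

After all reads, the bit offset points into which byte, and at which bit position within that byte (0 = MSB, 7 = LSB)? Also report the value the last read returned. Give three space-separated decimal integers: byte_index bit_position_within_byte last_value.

Answer: 2 1 11

Derivation:
Read 1: bits[0:6] width=6 -> value=62 (bin 111110); offset now 6 = byte 0 bit 6; 26 bits remain
Read 2: bits[6:10] width=4 -> value=4 (bin 0100); offset now 10 = byte 1 bit 2; 22 bits remain
Read 3: bits[10:17] width=7 -> value=11 (bin 0001011); offset now 17 = byte 2 bit 1; 15 bits remain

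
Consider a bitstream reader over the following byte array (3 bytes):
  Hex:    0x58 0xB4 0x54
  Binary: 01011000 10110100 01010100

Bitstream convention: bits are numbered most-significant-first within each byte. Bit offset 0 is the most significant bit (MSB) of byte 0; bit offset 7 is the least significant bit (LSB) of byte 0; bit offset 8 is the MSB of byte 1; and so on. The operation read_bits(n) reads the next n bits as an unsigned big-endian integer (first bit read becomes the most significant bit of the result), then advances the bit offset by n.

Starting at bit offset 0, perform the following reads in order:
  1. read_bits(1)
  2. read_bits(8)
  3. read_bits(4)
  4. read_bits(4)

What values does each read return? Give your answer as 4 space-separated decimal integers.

Answer: 0 177 6 8

Derivation:
Read 1: bits[0:1] width=1 -> value=0 (bin 0); offset now 1 = byte 0 bit 1; 23 bits remain
Read 2: bits[1:9] width=8 -> value=177 (bin 10110001); offset now 9 = byte 1 bit 1; 15 bits remain
Read 3: bits[9:13] width=4 -> value=6 (bin 0110); offset now 13 = byte 1 bit 5; 11 bits remain
Read 4: bits[13:17] width=4 -> value=8 (bin 1000); offset now 17 = byte 2 bit 1; 7 bits remain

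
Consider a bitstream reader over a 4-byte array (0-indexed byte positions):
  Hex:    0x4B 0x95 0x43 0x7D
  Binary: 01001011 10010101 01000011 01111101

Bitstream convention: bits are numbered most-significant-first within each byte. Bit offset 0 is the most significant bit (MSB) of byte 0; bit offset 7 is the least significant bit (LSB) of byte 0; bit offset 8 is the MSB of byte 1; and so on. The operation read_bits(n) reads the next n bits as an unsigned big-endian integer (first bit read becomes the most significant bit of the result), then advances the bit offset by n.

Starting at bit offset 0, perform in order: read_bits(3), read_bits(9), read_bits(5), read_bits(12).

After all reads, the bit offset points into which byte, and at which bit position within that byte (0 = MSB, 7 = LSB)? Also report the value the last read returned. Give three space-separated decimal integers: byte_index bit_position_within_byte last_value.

Read 1: bits[0:3] width=3 -> value=2 (bin 010); offset now 3 = byte 0 bit 3; 29 bits remain
Read 2: bits[3:12] width=9 -> value=185 (bin 010111001); offset now 12 = byte 1 bit 4; 20 bits remain
Read 3: bits[12:17] width=5 -> value=10 (bin 01010); offset now 17 = byte 2 bit 1; 15 bits remain
Read 4: bits[17:29] width=12 -> value=2159 (bin 100001101111); offset now 29 = byte 3 bit 5; 3 bits remain

Answer: 3 5 2159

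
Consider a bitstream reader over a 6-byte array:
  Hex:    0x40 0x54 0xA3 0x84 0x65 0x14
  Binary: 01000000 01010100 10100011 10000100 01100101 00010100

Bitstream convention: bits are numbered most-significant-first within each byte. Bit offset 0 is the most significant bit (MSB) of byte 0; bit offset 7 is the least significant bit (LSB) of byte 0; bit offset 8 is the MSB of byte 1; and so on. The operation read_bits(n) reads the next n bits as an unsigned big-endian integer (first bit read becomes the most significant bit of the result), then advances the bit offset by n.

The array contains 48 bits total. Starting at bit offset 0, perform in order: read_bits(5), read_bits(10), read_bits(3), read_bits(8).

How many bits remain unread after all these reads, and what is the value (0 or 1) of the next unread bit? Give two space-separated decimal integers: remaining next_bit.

Read 1: bits[0:5] width=5 -> value=8 (bin 01000); offset now 5 = byte 0 bit 5; 43 bits remain
Read 2: bits[5:15] width=10 -> value=42 (bin 0000101010); offset now 15 = byte 1 bit 7; 33 bits remain
Read 3: bits[15:18] width=3 -> value=2 (bin 010); offset now 18 = byte 2 bit 2; 30 bits remain
Read 4: bits[18:26] width=8 -> value=142 (bin 10001110); offset now 26 = byte 3 bit 2; 22 bits remain

Answer: 22 0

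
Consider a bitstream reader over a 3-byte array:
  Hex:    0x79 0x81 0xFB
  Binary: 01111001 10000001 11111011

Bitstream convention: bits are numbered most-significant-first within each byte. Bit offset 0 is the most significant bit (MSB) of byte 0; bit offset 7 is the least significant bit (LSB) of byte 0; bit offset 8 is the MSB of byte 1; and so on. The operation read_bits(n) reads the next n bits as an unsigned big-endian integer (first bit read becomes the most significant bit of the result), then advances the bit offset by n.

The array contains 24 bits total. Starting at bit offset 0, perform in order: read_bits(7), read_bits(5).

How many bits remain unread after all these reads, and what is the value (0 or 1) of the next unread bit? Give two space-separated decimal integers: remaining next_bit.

Read 1: bits[0:7] width=7 -> value=60 (bin 0111100); offset now 7 = byte 0 bit 7; 17 bits remain
Read 2: bits[7:12] width=5 -> value=24 (bin 11000); offset now 12 = byte 1 bit 4; 12 bits remain

Answer: 12 0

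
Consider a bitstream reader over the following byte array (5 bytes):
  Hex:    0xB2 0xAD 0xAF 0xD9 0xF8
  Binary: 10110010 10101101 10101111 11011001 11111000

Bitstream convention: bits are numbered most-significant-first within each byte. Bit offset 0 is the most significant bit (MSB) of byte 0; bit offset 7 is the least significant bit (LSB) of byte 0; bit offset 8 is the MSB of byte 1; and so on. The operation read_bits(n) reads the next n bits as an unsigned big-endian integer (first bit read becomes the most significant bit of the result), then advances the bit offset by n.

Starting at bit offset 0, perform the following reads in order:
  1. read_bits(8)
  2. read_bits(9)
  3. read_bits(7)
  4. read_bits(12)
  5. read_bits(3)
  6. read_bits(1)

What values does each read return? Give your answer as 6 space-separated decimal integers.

Read 1: bits[0:8] width=8 -> value=178 (bin 10110010); offset now 8 = byte 1 bit 0; 32 bits remain
Read 2: bits[8:17] width=9 -> value=347 (bin 101011011); offset now 17 = byte 2 bit 1; 23 bits remain
Read 3: bits[17:24] width=7 -> value=47 (bin 0101111); offset now 24 = byte 3 bit 0; 16 bits remain
Read 4: bits[24:36] width=12 -> value=3487 (bin 110110011111); offset now 36 = byte 4 bit 4; 4 bits remain
Read 5: bits[36:39] width=3 -> value=4 (bin 100); offset now 39 = byte 4 bit 7; 1 bits remain
Read 6: bits[39:40] width=1 -> value=0 (bin 0); offset now 40 = byte 5 bit 0; 0 bits remain

Answer: 178 347 47 3487 4 0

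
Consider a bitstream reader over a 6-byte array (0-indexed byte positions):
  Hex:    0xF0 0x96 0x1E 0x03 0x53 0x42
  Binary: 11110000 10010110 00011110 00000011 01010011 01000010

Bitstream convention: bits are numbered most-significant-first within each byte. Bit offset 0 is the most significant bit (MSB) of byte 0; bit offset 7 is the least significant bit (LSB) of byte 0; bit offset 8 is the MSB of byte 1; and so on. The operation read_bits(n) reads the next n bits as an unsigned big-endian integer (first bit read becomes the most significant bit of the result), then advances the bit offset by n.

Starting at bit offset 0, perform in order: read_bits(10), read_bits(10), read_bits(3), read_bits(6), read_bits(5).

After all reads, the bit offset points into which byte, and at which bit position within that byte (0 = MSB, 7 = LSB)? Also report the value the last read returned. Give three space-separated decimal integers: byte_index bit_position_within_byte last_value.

Answer: 4 2 13

Derivation:
Read 1: bits[0:10] width=10 -> value=962 (bin 1111000010); offset now 10 = byte 1 bit 2; 38 bits remain
Read 2: bits[10:20] width=10 -> value=353 (bin 0101100001); offset now 20 = byte 2 bit 4; 28 bits remain
Read 3: bits[20:23] width=3 -> value=7 (bin 111); offset now 23 = byte 2 bit 7; 25 bits remain
Read 4: bits[23:29] width=6 -> value=0 (bin 000000); offset now 29 = byte 3 bit 5; 19 bits remain
Read 5: bits[29:34] width=5 -> value=13 (bin 01101); offset now 34 = byte 4 bit 2; 14 bits remain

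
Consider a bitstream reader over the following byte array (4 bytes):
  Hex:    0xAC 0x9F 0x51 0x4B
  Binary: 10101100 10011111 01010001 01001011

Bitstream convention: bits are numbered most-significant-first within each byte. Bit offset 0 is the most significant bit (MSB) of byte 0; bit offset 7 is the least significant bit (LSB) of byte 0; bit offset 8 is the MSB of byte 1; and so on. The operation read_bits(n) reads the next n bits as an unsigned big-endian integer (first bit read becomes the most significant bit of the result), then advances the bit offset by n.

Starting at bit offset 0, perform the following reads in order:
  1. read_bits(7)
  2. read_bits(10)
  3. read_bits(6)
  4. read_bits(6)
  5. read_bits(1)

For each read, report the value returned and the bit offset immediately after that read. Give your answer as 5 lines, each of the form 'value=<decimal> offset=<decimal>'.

Answer: value=86 offset=7
value=318 offset=17
value=40 offset=23
value=41 offset=29
value=0 offset=30

Derivation:
Read 1: bits[0:7] width=7 -> value=86 (bin 1010110); offset now 7 = byte 0 bit 7; 25 bits remain
Read 2: bits[7:17] width=10 -> value=318 (bin 0100111110); offset now 17 = byte 2 bit 1; 15 bits remain
Read 3: bits[17:23] width=6 -> value=40 (bin 101000); offset now 23 = byte 2 bit 7; 9 bits remain
Read 4: bits[23:29] width=6 -> value=41 (bin 101001); offset now 29 = byte 3 bit 5; 3 bits remain
Read 5: bits[29:30] width=1 -> value=0 (bin 0); offset now 30 = byte 3 bit 6; 2 bits remain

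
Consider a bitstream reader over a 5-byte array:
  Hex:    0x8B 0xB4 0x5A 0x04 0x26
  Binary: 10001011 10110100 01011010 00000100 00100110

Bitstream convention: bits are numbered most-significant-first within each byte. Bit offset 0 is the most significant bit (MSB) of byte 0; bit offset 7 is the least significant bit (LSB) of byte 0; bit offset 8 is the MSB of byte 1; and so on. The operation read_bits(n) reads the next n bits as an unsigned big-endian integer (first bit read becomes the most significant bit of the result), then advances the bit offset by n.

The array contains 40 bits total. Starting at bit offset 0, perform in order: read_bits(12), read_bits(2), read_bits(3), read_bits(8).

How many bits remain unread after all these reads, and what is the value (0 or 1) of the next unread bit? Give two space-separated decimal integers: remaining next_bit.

Answer: 15 0

Derivation:
Read 1: bits[0:12] width=12 -> value=2235 (bin 100010111011); offset now 12 = byte 1 bit 4; 28 bits remain
Read 2: bits[12:14] width=2 -> value=1 (bin 01); offset now 14 = byte 1 bit 6; 26 bits remain
Read 3: bits[14:17] width=3 -> value=0 (bin 000); offset now 17 = byte 2 bit 1; 23 bits remain
Read 4: bits[17:25] width=8 -> value=180 (bin 10110100); offset now 25 = byte 3 bit 1; 15 bits remain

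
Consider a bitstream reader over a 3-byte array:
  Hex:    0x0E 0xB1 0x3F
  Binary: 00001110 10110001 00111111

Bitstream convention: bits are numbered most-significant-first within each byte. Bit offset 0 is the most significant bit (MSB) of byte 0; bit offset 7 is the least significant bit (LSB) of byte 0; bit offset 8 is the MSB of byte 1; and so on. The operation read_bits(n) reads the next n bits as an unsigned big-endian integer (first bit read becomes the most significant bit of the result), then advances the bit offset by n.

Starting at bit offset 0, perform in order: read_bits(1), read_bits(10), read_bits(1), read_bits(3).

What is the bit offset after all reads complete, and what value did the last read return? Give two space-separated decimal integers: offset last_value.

Answer: 15 0

Derivation:
Read 1: bits[0:1] width=1 -> value=0 (bin 0); offset now 1 = byte 0 bit 1; 23 bits remain
Read 2: bits[1:11] width=10 -> value=117 (bin 0001110101); offset now 11 = byte 1 bit 3; 13 bits remain
Read 3: bits[11:12] width=1 -> value=1 (bin 1); offset now 12 = byte 1 bit 4; 12 bits remain
Read 4: bits[12:15] width=3 -> value=0 (bin 000); offset now 15 = byte 1 bit 7; 9 bits remain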